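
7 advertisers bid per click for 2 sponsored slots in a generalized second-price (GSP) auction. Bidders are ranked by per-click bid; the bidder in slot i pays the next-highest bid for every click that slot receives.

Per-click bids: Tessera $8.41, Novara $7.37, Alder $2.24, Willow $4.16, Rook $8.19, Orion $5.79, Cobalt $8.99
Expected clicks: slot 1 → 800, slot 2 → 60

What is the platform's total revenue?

Per-click bids in order: $8.99 (Cobalt) > $8.41 (Tessera) > $8.19 (Rook) > …
Slot 1: Cobalt pays $8.41 × 800 = $6728.00
Slot 2: Tessera pays $8.19 × 60 = $491.40
Total = $7219.40

Total revenue: $7219.40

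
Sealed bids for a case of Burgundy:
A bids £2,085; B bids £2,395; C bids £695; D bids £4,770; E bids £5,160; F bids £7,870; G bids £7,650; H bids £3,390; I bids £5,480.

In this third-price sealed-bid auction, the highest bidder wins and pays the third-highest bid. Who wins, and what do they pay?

Third-price sealed-bid auction: the highest bidder wins and pays the third-highest bid.
Sorting bids: 7,870 (F) > 7,650 (G) > 5,480 (I) > 5,160 (E) > 4,770 (D) > 3,390 (H) > …
F wins; payment is bid #3 in the ranking = £5,480.

F pays £5,480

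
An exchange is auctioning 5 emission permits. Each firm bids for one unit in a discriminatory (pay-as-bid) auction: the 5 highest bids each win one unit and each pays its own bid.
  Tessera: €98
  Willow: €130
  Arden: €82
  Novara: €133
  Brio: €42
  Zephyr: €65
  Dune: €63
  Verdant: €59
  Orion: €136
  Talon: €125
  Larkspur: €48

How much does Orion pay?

Bids ranked high→low: 136 (Orion), 133 (Novara), 130 (Willow), 125 (Talon), 98 (Tessera), 82 (Arden), 65 (Zephyr), …
Top 5: Orion, Novara, Willow, Talon, Tessera.
Orion wins → own bid €136.

Orion pays €136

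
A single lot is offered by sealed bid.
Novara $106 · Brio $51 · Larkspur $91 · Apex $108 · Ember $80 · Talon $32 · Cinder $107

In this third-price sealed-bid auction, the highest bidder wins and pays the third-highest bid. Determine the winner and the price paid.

Third-price sealed-bid auction: the highest bidder wins and pays the third-highest bid.
Bids ranked: 108 (Apex) > 107 (Cinder) > 106 (Novara) > 91 (Larkspur) > 80 (Ember) > 51 (Brio) > …
Apex is highest; pays the third-highest bid, $106.

Apex pays $106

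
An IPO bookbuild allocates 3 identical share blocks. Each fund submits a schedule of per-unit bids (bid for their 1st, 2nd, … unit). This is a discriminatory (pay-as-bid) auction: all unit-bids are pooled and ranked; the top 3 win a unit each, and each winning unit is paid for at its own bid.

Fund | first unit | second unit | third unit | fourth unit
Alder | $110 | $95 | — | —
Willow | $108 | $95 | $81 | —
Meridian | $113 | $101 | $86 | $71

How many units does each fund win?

Alder 1, Meridian 1, Willow 1

Pooled unit-bids ranked (top 3): 113 (Meridian-1), 110 (Alder-1), 108 (Willow-1)
Next rejected bid: $101 (not a price — pay-as-bid).
Allocation: Alder 1, Meridian 1, Willow 1.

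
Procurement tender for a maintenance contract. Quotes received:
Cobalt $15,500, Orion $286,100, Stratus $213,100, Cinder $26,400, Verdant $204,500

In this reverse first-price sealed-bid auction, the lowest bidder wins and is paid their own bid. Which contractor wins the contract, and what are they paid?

Sorting bids: 15,500 (Cobalt) < 26,400 (Cinder) < 204,500 (Verdant) < 213,100 (Stratus) < 286,100 (Orion)
Cobalt has the lowest bid and is paid exactly that: $15,500.

Cobalt is paid $15,500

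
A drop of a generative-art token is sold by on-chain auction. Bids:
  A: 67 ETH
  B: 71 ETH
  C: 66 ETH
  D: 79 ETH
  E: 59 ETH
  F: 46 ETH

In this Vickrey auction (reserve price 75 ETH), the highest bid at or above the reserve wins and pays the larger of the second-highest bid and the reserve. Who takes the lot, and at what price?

D pays 75 ETH

Bids in order: 79 (D) > 71 (B) > 67 (A) > 66 (C) > 59 (E) > 46 (F)
Highest eligible bid: D at 79 ETH.
Second-highest bid 71 ETH is below the reserve 75 ETH, so the reserve binds → payment 75 ETH.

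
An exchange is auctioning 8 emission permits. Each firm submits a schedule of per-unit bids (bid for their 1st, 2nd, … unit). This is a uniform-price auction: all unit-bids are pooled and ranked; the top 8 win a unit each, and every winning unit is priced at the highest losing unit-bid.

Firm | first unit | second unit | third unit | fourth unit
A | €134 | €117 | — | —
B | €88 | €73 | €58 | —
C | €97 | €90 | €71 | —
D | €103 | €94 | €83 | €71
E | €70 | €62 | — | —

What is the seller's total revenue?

Pooled unit-bids ranked (top 8): 134 (A-1), 117 (A-2), 103 (D-1), 97 (C-1), 94 (D-2), 90 (C-2), 88 (B-1), 83 (D-3)
Highest rejected unit-bid = €73.
Allocation: A 2, B 1, C 2, D 3. Every unit priced at €73.
Revenue = 8 × 73 = €584.

Total revenue: €584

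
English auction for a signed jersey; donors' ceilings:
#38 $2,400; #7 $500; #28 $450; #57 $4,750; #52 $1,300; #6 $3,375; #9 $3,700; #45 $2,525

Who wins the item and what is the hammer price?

Limits ranked: 4,750 (#57) > 3,700 (#9) > 3,375 (#6) > 2,525 (#45) > 2,400 (#38) > 1,300 (#52) > …
Once the price passes $3,700, only #57 is left; the hammer falls at #9's limit of $3,700.

#57 wins at $3,700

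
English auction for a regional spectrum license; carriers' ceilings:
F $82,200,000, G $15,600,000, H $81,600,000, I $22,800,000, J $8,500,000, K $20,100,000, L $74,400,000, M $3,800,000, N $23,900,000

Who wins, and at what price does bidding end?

Rule: the price rises until one bidder remains; the winner pays the price at which the last rival dropped out.
Limits ranked: 82,200,000 (F) > 81,600,000 (H) > 74,400,000 (L) > 23,900,000 (N) > 22,800,000 (I) > 20,100,000 (K) > …
H is the last rival to drop out, at $81,600,000; F remains and wins at that price.

F wins at $81,600,000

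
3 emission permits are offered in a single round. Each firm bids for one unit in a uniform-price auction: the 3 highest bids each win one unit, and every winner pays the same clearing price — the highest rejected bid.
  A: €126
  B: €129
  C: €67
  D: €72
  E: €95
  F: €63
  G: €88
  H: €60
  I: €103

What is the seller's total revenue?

Total revenue: €285

Sorting: 129 (B), 126 (A), 103 (I), 95 (E), 88 (G), …
The 3 highest are B, A, I.
First losing bid is E's €95, which sets the uniform price.
Total revenue = 3 × €95 = €285.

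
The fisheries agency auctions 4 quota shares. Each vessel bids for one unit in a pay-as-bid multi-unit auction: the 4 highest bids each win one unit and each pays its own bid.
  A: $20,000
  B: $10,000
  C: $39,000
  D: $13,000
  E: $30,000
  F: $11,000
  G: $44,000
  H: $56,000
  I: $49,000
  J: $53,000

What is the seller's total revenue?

Sorting: 56,000 (H), 53,000 (J), 49,000 (I), 44,000 (G), 39,000 (C), 30,000 (E), …
The 4 highest are H, J, I, G.
Total revenue = 56,000 + 53,000 + 49,000 + 44,000 = $202,000.

Total revenue: $202,000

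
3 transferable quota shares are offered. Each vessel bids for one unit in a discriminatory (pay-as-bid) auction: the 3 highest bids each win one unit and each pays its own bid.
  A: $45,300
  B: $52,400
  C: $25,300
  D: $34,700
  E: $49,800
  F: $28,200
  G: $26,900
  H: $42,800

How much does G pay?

G pays $0

Bids ranked high→low: 52,400 (B), 49,800 (E), 45,300 (A), 42,800 (H), 34,700 (D), …
Winners (3 units): B, E, A.
G does not win → $0.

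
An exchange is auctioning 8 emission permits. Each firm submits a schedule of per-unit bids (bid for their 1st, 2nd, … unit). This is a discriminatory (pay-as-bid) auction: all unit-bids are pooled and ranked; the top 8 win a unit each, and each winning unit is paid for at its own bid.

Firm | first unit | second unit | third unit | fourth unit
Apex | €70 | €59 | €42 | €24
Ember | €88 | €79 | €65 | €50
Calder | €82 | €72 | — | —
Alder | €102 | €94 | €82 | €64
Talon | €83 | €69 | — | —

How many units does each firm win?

All unit-bids, highest first — top 8: 102 (Alder-1), 94 (Alder-2), 88 (Ember-1), 83 (Talon-1), 82 (Calder-1), 82 (Alder-3), 79 (Ember-2), 72 (Calder-2)
Next rejected bid: €70 (not a price — pay-as-bid).
Allocation: Alder 3, Calder 2, Ember 2, Talon 1.

Alder 3, Calder 2, Ember 2, Talon 1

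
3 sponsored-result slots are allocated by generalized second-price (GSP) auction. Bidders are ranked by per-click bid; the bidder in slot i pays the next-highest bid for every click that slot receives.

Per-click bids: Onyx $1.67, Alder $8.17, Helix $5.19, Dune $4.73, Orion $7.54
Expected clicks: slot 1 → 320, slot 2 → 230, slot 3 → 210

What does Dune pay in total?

Sorting advertisers: $8.17 (Alder) > $7.54 (Orion) > $5.19 (Helix) > $4.73 (Dune) > …
Dune ranks below slot 3 → no slot, pays nothing.

Dune pays $0.00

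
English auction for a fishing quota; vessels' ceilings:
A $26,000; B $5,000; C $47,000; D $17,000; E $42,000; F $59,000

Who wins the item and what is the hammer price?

Sorting limits: 59,000 (F) > 47,000 (C) > 42,000 (E) > 26,000 (A) > 17,000 (D) > 5,000 (B)
Bidding ends when C exits at $47,000; F takes it.

F wins at $47,000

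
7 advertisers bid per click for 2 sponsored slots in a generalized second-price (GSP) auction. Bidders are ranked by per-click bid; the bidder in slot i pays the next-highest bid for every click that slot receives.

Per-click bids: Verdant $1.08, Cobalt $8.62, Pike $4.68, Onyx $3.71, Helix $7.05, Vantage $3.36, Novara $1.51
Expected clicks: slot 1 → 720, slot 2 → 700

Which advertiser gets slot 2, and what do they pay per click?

Sorting advertisers: $8.62 (Cobalt) > $7.05 (Helix) > $4.68 (Pike) > …
Slot 2 goes to the second-ranked bidder, Helix, who pays the next bid down: $4.68/click.

Helix; $4.68 per click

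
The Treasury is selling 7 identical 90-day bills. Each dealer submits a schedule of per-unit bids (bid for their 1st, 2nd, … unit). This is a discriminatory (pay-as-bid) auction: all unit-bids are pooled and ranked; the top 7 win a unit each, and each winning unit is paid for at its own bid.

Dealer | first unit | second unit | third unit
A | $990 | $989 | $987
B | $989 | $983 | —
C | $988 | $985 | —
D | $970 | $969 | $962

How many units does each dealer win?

A 3, B 2, C 2

Pooled unit-bids ranked (top 7): 990 (A-1), 989 (A-2), 989 (B-1), 988 (C-1), 987 (A-3), 985 (C-2), 983 (B-2)
Next rejected bid: $970 (not a price — pay-as-bid).
Allocation: A 3, B 2, C 2.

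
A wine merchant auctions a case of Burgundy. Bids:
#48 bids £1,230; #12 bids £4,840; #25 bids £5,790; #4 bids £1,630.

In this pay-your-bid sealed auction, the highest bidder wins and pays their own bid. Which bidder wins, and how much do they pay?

Bids in order: 5,790 (#25) > 4,840 (#12) > 1,630 (#4) > 1,230 (#48)
#25 is highest → pays own bid, £5,790.

#25 pays £5,790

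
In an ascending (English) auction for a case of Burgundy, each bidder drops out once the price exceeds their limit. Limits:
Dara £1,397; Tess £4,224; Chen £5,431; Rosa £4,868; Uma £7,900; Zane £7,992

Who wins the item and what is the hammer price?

Zane wins at £7,900

Sorting limits: 7,992 (Zane) > 7,900 (Uma) > 5,431 (Chen) > 4,868 (Rosa) > 4,224 (Tess) > 1,397 (Dara)
Once the price passes £7,900, only Zane is left; the hammer falls at Uma's limit of £7,900.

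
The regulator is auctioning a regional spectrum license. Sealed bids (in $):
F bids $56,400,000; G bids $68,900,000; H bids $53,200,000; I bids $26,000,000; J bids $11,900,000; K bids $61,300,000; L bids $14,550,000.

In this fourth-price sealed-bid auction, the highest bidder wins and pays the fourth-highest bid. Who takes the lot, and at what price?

Rule: the highest bidder wins and pays the fourth-highest bid.
Bids in order: 68,900,000 (G) > 61,300,000 (K) > 56,400,000 (F) > 53,200,000 (H) > 26,000,000 (I) > 14,550,000 (L) > …
G is highest; pays the fourth-highest bid, $53,200,000.

G pays $53,200,000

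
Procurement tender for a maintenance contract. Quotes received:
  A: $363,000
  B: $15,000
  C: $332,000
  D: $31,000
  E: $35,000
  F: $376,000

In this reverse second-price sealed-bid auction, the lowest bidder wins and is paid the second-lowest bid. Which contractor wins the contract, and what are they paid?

B is paid $31,000

Reverse second-price sealed-bid auction: the lowest bidder wins and is paid the second-lowest bid.
Sorting bids: 15,000 (B) < 31,000 (D) < 35,000 (E) < 332,000 (C) < 363,000 (A) < 376,000 (F)
B is lowest; is paid the second-lowest bid, $31,000.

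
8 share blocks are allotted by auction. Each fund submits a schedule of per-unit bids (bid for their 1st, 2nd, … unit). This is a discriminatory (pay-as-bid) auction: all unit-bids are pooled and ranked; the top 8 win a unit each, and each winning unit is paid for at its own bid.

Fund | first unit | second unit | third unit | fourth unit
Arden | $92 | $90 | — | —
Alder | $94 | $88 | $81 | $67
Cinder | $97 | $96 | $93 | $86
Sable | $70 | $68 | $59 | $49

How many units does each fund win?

Alder 2, Arden 2, Cinder 4

Pooled unit-bids ranked (top 8): 97 (Cinder-1), 96 (Cinder-2), 94 (Alder-1), 93 (Cinder-3), 92 (Arden-1), 90 (Arden-2), 88 (Alder-2), 86 (Cinder-4)
Next rejected bid: $81 (not a price — pay-as-bid).
Allocation: Alder 2, Arden 2, Cinder 4.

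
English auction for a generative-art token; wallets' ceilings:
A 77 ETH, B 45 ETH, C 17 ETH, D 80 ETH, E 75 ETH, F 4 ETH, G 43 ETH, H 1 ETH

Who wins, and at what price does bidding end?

D wins at 77 ETH

Sorting limits: 80 (D) > 77 (A) > 75 (E) > 45 (B) > 43 (G) > 17 (C) > …
Bidding ends when A exits at 77 ETH; D takes it.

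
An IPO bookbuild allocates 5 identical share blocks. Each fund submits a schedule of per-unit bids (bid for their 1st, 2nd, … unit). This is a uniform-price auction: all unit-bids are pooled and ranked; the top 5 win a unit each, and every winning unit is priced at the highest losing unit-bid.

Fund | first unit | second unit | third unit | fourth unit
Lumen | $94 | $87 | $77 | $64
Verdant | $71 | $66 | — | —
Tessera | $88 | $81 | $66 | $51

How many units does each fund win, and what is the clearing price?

All unit-bids, highest first — top 5: 94 (Lumen-1), 88 (Tessera-1), 87 (Lumen-2), 81 (Tessera-2), 77 (Lumen-3)
The (k+1)-th unit-bid is $71.
Allocation: Lumen 3, Tessera 2.

Lumen 3, Tessera 2; clearing price $71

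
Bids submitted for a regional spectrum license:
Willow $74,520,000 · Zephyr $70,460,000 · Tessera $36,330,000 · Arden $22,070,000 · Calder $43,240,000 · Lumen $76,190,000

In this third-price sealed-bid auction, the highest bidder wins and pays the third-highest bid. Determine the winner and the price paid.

Third-price sealed-bid auction: the highest bidder wins and pays the third-highest bid.
Bids in order: 76,190,000 (Lumen) > 74,520,000 (Willow) > 70,460,000 (Zephyr) > 43,240,000 (Calder) > 36,330,000 (Tessera) > 22,070,000 (Arden)
Lumen is highest; pays the third-highest bid, $70,460,000.

Lumen pays $70,460,000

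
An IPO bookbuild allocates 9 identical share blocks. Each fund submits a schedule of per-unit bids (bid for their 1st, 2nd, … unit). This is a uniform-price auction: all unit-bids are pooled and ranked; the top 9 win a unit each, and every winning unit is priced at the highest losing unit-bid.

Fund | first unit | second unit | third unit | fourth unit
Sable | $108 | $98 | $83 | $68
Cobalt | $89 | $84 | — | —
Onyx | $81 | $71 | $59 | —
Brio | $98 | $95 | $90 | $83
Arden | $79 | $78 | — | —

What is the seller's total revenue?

Merging the schedules and taking the best 9: 108 (Sable-1), 98 (Sable-2), 98 (Brio-1), 95 (Brio-2), 90 (Brio-3), 89 (Cobalt-1), 84 (Cobalt-2), 83 (Sable-3), 83 (Brio-4)
First bid not allocated: $81.
Allocation: Brio 4, Cobalt 2, Sable 3. Every unit priced at $81.
Revenue = 9 × 81 = $729.

Total revenue: $729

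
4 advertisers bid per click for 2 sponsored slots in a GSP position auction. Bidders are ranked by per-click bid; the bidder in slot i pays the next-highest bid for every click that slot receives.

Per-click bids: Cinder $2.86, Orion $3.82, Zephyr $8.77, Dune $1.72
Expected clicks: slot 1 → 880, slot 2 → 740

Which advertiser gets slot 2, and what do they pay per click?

Sorting advertisers: $8.77 (Zephyr) > $3.82 (Orion) > $2.86 (Cinder) > …
Slot 2 goes to the second-ranked bidder, Orion, who pays the next bid down: $2.86/click.

Orion; $2.86 per click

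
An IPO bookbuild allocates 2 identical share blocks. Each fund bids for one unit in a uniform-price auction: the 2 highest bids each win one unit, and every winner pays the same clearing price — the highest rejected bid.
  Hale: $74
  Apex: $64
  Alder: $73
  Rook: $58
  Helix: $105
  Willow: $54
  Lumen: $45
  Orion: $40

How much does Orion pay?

Orion pays $0

Ordering the bids: 105 (Helix), 74 (Hale), 73 (Alder), 64 (Apex), …
Winners (2 units): Helix, Hale.
Clearing price = highest rejected bid = $73.
Orion does not win → pays $0.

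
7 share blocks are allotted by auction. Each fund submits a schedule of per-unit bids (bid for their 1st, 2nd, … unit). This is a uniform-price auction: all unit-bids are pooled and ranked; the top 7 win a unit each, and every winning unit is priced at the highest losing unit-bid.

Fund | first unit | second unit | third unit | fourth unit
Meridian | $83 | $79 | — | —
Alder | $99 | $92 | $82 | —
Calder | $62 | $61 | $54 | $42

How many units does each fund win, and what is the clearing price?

Pooled unit-bids ranked (top 7): 99 (Alder-1), 92 (Alder-2), 83 (Meridian-1), 82 (Alder-3), 79 (Meridian-2), 62 (Calder-1), 61 (Calder-2)
Highest rejected unit-bid = $54.
Allocation: Alder 3, Calder 2, Meridian 2.

Alder 3, Calder 2, Meridian 2; clearing price $54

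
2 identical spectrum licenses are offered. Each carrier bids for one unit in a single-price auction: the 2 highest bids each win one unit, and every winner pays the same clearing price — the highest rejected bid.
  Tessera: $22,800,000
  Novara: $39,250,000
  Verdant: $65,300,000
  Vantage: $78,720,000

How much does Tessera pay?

Tessera pays $0

Ordering the bids: 78,720,000 (Vantage), 65,300,000 (Verdant), 39,250,000 (Novara), 22,800,000 (Tessera)
Top 2: Vantage, Verdant.
Clearing price = highest rejected bid = $39,250,000.
Tessera does not win → pays $0.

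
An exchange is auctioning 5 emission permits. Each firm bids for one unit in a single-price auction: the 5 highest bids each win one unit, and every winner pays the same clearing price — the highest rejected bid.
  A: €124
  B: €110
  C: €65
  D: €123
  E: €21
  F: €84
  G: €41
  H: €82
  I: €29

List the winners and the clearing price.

A, D, B, F, H; each pays €65

Bids ranked high→low: 124 (A), 123 (D), 110 (B), 84 (F), 82 (H), 65 (C), 41 (G), …
Winners (5 units): A, D, B, F, H.
Clearing price = highest rejected bid = €65.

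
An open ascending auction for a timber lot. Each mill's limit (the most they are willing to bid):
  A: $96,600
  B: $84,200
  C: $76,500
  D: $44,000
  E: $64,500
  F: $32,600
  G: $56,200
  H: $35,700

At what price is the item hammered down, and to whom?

Limits ranked: 96,600 (A) > 84,200 (B) > 76,500 (C) > 64,500 (E) > 56,200 (G) > 44,000 (D) > …
B is the last rival to drop out, at $84,200; A remains and wins at that price.

A wins at $84,200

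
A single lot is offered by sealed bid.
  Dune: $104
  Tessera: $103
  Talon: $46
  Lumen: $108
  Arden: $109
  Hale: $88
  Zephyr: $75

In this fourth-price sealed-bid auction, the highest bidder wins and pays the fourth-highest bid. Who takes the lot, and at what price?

Arden pays $103

Bids ranked: 109 (Arden) > 108 (Lumen) > 104 (Dune) > 103 (Tessera) > 88 (Hale) > 75 (Zephyr) > …
Arden is highest; pays the fourth-highest bid, $103.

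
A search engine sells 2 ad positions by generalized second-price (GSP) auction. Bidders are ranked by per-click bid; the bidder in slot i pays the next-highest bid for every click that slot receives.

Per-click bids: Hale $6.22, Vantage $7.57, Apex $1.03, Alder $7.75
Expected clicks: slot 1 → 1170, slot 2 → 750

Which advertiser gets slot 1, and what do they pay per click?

Alder; $7.57 per click

Per-click bids in order: $7.75 (Alder) > $7.57 (Vantage) > $6.22 (Hale) > …
Slot 1 goes to the first-ranked bidder, Alder, who pays the next bid down: $7.57/click.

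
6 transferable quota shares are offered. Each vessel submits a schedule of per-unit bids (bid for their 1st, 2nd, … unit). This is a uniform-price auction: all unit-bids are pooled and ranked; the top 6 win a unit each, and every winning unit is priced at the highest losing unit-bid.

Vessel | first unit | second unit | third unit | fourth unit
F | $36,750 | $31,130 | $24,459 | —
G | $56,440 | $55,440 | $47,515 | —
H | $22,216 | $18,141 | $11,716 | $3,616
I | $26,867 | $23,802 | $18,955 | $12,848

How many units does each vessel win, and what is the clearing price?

Merging the schedules and taking the best 6: 56,440 (G-1), 55,440 (G-2), 47,515 (G-3), 36,750 (F-1), 31,130 (F-2), 26,867 (I-1)
The (k+1)-th unit-bid is $24,459.
Allocation: F 2, G 3, I 1.

F 2, G 3, I 1; clearing price $24,459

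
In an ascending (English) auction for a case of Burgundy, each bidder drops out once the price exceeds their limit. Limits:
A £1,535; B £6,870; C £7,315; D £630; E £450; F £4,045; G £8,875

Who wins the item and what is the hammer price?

Limits ranked: 8,875 (G) > 7,315 (C) > 6,870 (B) > 4,045 (F) > 1,535 (A) > 630 (D) > …
Bidding ends when C exits at £7,315; G takes it.

G wins at £7,315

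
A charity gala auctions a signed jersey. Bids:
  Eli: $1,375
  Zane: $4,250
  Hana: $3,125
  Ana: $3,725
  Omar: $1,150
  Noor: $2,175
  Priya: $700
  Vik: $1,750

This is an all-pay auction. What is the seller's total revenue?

Total revenue: $18,250

Sorting bids: 4,250 (Zane) > 3,725 (Ana) > 3,125 (Hana) > 2,175 (Noor) > 1,750 (Vik) > 1,375 (Eli) > …
Zane wins with the top bid; all bids are sunk regardless.
Every bidder forfeits their bid regardless of winning.
Revenue = 1,375 + 4,250 + 3,125 + 3,725 + 1,150 + 2,175 + 700 + 1,750 = $18,250.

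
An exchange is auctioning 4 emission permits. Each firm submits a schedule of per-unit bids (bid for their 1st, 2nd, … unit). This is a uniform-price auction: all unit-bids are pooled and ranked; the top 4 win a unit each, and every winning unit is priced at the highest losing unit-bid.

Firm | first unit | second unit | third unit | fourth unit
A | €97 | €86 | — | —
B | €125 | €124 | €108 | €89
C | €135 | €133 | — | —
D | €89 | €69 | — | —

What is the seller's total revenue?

Total revenue: €432

Pooled unit-bids ranked (top 4): 135 (C-1), 133 (C-2), 125 (B-1), 124 (B-2)
Highest rejected unit-bid = €108.
Allocation: B 2, C 2. Every unit priced at €108.
Revenue = 4 × 108 = €432.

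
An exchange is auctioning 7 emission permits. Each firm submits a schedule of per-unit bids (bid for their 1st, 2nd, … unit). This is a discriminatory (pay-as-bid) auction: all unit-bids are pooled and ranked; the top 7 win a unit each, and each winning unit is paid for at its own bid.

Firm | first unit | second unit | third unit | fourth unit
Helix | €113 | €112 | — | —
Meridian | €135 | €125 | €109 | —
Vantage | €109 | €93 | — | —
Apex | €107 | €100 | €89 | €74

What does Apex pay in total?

Merging the schedules and taking the best 7: 135 (Meridian-1), 125 (Meridian-2), 113 (Helix-1), 112 (Helix-2), 109 (Meridian-3), 109 (Vantage-1), 107 (Apex-1)
Next rejected bid: €100 (not a price — pay-as-bid).
Apex's winning unit-bids: 107 = €107.

Apex pays €107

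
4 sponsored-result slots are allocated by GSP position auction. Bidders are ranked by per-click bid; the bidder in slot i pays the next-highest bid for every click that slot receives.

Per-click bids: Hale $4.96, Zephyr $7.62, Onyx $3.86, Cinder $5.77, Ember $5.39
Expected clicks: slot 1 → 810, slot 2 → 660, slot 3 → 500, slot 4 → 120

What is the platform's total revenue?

Total revenue: $11174.30

Per-click bids in order: $7.62 (Zephyr) > $5.77 (Cinder) > $5.39 (Ember) > $4.96 (Hale) > $3.86 (Onyx)
Slot 1: Zephyr pays $5.77 × 810 = $4673.70
Slot 2: Cinder pays $5.39 × 660 = $3557.40
Slot 3: Ember pays $4.96 × 500 = $2480.00
Slot 4: Hale pays $3.86 × 120 = $463.20
Total = $11174.30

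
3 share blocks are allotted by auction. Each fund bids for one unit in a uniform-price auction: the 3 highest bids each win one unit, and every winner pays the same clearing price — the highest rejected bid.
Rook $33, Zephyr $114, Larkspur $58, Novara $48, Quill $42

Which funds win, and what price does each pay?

Zephyr, Larkspur, Novara; each pays $42

Sorting: 114 (Zephyr), 58 (Larkspur), 48 (Novara), 42 (Quill), 33 (Rook)
The 3 highest are Zephyr, Larkspur, Novara.
First losing bid is Quill's $42, which sets the uniform price.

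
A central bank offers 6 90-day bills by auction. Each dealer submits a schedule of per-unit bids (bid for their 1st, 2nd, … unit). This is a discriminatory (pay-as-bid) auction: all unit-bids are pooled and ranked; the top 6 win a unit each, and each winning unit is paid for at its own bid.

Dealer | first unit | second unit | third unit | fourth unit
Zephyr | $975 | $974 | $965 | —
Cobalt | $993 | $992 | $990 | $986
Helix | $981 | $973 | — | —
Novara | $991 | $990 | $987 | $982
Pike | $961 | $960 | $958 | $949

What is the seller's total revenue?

Total revenue: $5,943

Merging the schedules and taking the best 6: 993 (Cobalt-1), 992 (Cobalt-2), 991 (Novara-1), 990 (Cobalt-3), 990 (Novara-2), 987 (Novara-3)
Next rejected bid: $986 (not a price — pay-as-bid).
Each winning unit pays its own bid.
Revenue = 993 + 992 + 991 + 990 + 990 + 987 = $5,943.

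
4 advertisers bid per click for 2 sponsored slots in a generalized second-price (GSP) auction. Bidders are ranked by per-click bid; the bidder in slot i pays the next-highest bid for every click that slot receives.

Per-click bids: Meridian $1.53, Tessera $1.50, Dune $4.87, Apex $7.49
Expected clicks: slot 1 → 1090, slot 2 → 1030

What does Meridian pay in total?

Meridian pays $0.00

Ranked by bid: $7.49 (Apex) > $4.87 (Dune) > $1.53 (Meridian) > …
Meridian ranks below slot 2 → no slot, pays nothing.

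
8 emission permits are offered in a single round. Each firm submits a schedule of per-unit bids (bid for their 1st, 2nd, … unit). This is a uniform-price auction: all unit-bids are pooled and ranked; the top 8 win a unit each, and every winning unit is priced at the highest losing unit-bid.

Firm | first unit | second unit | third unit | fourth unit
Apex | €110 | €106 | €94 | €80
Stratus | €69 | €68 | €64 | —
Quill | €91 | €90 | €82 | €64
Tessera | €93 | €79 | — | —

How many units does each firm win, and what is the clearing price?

Pooled unit-bids ranked (top 8): 110 (Apex-1), 106 (Apex-2), 94 (Apex-3), 93 (Tessera-1), 91 (Quill-1), 90 (Quill-2), 82 (Quill-3), 80 (Apex-4)
Highest rejected unit-bid = €79.
Allocation: Apex 4, Quill 3, Tessera 1.

Apex 4, Quill 3, Tessera 1; clearing price €79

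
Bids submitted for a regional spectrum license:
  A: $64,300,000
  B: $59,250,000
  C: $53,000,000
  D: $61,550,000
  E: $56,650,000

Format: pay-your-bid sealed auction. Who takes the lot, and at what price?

Rule: the highest bidder wins and pays their own bid.
Sorting bids: 64,300,000 (A) > 61,550,000 (D) > 59,250,000 (B) > 56,650,000 (E) > 53,000,000 (C)
First-price: A pays what they bid, $64,300,000.

A pays $64,300,000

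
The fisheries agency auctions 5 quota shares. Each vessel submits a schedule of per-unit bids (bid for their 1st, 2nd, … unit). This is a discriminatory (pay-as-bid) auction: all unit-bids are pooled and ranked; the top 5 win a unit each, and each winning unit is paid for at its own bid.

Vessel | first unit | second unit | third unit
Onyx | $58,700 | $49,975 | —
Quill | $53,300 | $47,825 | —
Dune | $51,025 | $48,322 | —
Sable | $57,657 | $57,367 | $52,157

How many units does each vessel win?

All unit-bids, highest first — top 5: 58,700 (Onyx-1), 57,657 (Sable-1), 57,367 (Sable-2), 53,300 (Quill-1), 52,157 (Sable-3)
Next rejected bid: $51,025 (not a price — pay-as-bid).
Allocation: Onyx 1, Quill 1, Sable 3.

Onyx 1, Quill 1, Sable 3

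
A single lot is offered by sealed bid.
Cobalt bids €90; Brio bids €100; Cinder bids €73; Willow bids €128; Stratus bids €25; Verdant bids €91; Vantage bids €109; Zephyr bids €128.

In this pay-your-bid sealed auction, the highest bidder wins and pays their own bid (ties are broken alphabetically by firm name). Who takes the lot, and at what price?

Willow pays €128

Bids ranked: 128 (Willow) > 128 (Zephyr) > 109 (Vantage) > 100 (Brio) > 91 (Verdant) > 90 (Cobalt) > …
Willow and Zephyr tie at €128; tie-break gives it to Willow.
Willow is highest → pays own bid, €128.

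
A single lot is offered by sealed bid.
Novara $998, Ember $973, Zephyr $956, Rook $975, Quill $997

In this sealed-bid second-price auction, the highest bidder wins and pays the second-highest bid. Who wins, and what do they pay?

Rule: the highest bidder wins and pays the second-highest bid.
Bids in order: 998 (Novara) > 997 (Quill) > 975 (Rook) > 973 (Ember) > 956 (Zephyr)
Novara is highest; pays the second-highest bid, $997.

Novara pays $997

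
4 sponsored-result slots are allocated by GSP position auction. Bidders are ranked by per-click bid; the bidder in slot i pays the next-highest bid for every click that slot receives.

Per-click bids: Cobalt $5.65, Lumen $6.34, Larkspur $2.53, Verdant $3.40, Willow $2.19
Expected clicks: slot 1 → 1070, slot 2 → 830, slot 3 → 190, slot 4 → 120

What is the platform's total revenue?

Total revenue: $9611.00

Sorting advertisers: $6.34 (Lumen) > $5.65 (Cobalt) > $3.40 (Verdant) > $2.53 (Larkspur) > $2.19 (Willow)
Slot 1: Lumen pays $5.65 × 1070 = $6045.50
Slot 2: Cobalt pays $3.40 × 830 = $2822.00
Slot 3: Verdant pays $2.53 × 190 = $480.70
Slot 4: Larkspur pays $2.19 × 120 = $262.80
Total = $9611.00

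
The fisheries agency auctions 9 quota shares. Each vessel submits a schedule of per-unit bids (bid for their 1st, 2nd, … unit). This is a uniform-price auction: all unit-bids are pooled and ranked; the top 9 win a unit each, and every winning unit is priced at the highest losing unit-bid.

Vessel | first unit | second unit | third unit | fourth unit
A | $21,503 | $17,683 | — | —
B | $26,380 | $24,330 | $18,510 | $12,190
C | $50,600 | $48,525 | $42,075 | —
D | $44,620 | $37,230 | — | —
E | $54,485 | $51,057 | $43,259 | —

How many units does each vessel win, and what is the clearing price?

B 1, C 3, D 2, E 3; clearing price $24,330

All unit-bids, highest first — top 9: 54,485 (E-1), 51,057 (E-2), 50,600 (C-1), 48,525 (C-2), 44,620 (D-1), 43,259 (E-3), 42,075 (C-3), 37,230 (D-2), 26,380 (B-1)
The (k+1)-th unit-bid is $24,330.
Allocation: B 1, C 3, D 2, E 3.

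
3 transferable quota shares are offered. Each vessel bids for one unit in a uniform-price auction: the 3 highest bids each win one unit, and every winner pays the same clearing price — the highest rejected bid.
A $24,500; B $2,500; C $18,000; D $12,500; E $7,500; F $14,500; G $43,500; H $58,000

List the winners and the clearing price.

H, G, A; each pays $18,000

Ordering the bids: 58,000 (H), 43,500 (G), 24,500 (A), 18,000 (C), 14,500 (F), …
The 3 highest are H, G, A.
Clearing price = highest rejected bid = $18,000.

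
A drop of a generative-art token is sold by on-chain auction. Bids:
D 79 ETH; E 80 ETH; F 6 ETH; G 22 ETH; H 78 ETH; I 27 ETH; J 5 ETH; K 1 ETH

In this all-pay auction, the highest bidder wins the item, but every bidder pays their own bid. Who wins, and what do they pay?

Bids in order: 80 (E) > 79 (D) > 78 (H) > 27 (I) > 22 (G) > 6 (F) > …
E is highest and takes the item; every bidder forfeits their bid.

E pays 80 ETH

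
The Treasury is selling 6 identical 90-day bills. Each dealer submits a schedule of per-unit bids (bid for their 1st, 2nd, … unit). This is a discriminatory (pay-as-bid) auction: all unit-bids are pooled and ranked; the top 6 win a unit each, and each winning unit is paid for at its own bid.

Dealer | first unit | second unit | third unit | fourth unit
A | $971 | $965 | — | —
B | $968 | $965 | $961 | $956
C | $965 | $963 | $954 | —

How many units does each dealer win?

A 2, B 2, C 2

All unit-bids, highest first — top 6: 971 (A-1), 968 (B-1), 965 (A-2), 965 (B-2), 965 (C-1), 963 (C-2)
Next rejected bid: $961 (not a price — pay-as-bid).
Allocation: A 2, B 2, C 2.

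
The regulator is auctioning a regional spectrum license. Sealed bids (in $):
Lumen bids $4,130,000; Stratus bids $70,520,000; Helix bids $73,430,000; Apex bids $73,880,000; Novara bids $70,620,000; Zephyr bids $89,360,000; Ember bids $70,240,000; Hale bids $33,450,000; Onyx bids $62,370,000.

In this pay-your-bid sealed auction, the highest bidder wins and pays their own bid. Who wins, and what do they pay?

Pay-your-bid sealed auction: the highest bidder wins and pays their own bid.
Sorting bids: 89,360,000 (Zephyr) > 73,880,000 (Apex) > 73,430,000 (Helix) > 70,620,000 (Novara) > 70,520,000 (Stratus) > 70,240,000 (Ember) > …
First-price: Zephyr pays what they bid, $89,360,000.

Zephyr pays $89,360,000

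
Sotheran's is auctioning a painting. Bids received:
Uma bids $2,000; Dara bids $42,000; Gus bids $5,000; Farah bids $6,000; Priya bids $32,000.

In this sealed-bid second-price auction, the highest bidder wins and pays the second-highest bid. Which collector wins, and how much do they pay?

Dara pays $32,000

Rule: the highest bidder wins and pays the second-highest bid.
Sorting bids: 42,000 (Dara) > 32,000 (Priya) > 6,000 (Farah) > 5,000 (Gus) > 2,000 (Uma)
Dara is highest; pays the second-highest bid, $32,000.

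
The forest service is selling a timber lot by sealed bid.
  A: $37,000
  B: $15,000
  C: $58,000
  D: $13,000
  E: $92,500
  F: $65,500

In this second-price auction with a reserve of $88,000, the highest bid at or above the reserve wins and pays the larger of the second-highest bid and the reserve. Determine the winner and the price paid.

E pays $88,000

Sorting bids: 92,500 (E) > 65,500 (F) > 58,000 (C) > 37,000 (A) > 15,000 (B) > 13,000 (D)
Highest eligible bid: E at $92,500.
Second-highest bid $65,500 is below the reserve $88,000, so the reserve binds → payment $88,000.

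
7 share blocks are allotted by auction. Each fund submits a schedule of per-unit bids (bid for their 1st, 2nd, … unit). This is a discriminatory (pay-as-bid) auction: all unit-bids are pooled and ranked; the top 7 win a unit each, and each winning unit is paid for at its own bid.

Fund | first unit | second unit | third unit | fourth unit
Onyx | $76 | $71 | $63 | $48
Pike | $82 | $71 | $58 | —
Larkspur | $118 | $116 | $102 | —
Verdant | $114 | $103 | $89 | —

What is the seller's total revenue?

Total revenue: $724

Merging the schedules and taking the best 7: 118 (Larkspur-1), 116 (Larkspur-2), 114 (Verdant-1), 103 (Verdant-2), 102 (Larkspur-3), 89 (Verdant-3), 82 (Pike-1)
Next rejected bid: $76 (not a price — pay-as-bid).
Each winning unit pays its own bid.
Revenue = 118 + 116 + 114 + 103 + 102 + 89 + 82 = $724.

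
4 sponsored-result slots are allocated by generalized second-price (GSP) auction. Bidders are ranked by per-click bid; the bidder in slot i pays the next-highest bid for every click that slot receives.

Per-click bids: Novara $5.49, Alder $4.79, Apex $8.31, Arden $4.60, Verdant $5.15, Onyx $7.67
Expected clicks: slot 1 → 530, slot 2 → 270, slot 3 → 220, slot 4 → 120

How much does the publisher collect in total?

Per-click bids in order: $8.31 (Apex) > $7.67 (Onyx) > $5.49 (Novara) > $5.15 (Verdant) > $4.79 (Alder) > …
Slot 1: Apex pays $7.67 × 530 = $4065.10
Slot 2: Onyx pays $5.49 × 270 = $1482.30
Slot 3: Novara pays $5.15 × 220 = $1133.00
Slot 4: Verdant pays $4.79 × 120 = $574.80
Total = $7255.20

Total revenue: $7255.20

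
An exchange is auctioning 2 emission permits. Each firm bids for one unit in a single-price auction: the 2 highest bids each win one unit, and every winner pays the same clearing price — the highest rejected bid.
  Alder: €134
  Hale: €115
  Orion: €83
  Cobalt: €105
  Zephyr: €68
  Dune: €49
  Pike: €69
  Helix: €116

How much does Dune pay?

Dune pays €0

Sorting: 134 (Alder), 116 (Helix), 115 (Hale), 105 (Cobalt), …
The 2 highest are Alder, Helix.
Clearing price = highest rejected bid = €115.
Dune does not win → pays €0.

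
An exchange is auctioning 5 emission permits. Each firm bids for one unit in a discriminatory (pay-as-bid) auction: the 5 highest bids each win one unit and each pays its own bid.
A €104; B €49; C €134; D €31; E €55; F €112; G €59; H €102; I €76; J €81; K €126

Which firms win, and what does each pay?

C €134, K €126, F €112, A €104, H €102

Bids ranked high→low: 134 (C), 126 (K), 112 (F), 104 (A), 102 (H), 81 (J), 76 (I), …
Top 5: C, K, F, A, H.
Each winner pays its own bid: C €134, K €126, F €112, A €104, H €102.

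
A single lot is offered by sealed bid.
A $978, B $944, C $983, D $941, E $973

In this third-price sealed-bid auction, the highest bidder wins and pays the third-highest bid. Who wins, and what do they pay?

Sorting bids: 983 (C) > 978 (A) > 973 (E) > 944 (B) > 941 (D)
C is highest; pays the third-highest bid, $973.

C pays $973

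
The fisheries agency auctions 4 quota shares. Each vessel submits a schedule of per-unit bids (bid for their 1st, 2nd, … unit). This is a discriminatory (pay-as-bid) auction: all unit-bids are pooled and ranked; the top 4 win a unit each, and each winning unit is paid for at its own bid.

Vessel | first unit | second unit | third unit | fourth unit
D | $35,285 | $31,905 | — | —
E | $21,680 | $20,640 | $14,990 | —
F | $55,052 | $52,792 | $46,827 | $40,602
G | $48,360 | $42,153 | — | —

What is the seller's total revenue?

Merging the schedules and taking the best 4: 55,052 (F-1), 52,792 (F-2), 48,360 (G-1), 46,827 (F-3)
Next rejected bid: $42,153 (not a price — pay-as-bid).
Each winning unit pays its own bid.
Revenue = 55,052 + 52,792 + 48,360 + 46,827 = $203,031.

Total revenue: $203,031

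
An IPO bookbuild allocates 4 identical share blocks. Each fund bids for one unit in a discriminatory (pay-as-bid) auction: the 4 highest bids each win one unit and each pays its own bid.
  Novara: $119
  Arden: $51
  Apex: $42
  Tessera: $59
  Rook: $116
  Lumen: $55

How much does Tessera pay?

Tessera pays $59

Bids ranked high→low: 119 (Novara), 116 (Rook), 59 (Tessera), 55 (Lumen), 51 (Arden), 42 (Apex)
Winners (4 units): Novara, Rook, Tessera, Lumen.
Tessera wins → own bid $59.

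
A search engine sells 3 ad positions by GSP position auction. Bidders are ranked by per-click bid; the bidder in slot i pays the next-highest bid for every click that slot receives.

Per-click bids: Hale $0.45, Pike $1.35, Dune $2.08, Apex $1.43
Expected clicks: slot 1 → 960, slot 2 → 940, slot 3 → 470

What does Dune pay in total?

Dune pays $1372.80

Per-click bids in order: $2.08 (Dune) > $1.43 (Apex) > $1.35 (Pike) > $0.45 (Hale)
Dune holds slot 1 → pays next bid $1.43 × 960 clicks = $1372.80.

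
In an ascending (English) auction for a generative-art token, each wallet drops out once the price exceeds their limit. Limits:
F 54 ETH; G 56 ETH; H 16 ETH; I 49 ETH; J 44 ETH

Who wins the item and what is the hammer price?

Rule: the price rises until one bidder remains; the winner pays the price at which the last rival dropped out.
Sorting limits: 56 (G) > 54 (F) > 49 (I) > 44 (J) > 16 (H)
F is the last rival to drop out, at 54 ETH; G remains and wins at that price.

G wins at 54 ETH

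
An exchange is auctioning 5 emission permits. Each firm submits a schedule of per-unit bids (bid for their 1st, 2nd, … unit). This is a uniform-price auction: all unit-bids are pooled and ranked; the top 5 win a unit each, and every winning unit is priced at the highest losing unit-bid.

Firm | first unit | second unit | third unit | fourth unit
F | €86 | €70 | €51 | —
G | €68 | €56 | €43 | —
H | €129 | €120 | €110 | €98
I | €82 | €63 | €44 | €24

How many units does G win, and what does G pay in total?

All unit-bids, highest first — top 5: 129 (H-1), 120 (H-2), 110 (H-3), 98 (H-4), 86 (F-1)
Highest rejected unit-bid = €82.
G wins 0 unit(s) at €82 each.

G: 0 units, pays €0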